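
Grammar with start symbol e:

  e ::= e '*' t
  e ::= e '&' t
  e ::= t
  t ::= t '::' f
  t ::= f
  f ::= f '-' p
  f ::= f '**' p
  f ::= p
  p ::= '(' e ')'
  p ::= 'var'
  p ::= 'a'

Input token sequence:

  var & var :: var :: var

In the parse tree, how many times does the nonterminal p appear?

4

[e [e [t [f [p var]]]] & [t [t [t [f [p var]]] :: [f [p var]]] :: [f [p var]]]]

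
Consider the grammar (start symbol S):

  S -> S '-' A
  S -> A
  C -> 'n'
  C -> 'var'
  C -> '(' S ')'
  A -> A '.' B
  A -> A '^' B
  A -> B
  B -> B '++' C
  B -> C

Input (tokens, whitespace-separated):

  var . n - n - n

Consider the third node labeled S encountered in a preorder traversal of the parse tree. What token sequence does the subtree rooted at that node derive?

var . n

[S [S [S [A [A [B [C var]]] . [B [C n]]]] - [A [B [C n]]]] - [A [B [C n]]]]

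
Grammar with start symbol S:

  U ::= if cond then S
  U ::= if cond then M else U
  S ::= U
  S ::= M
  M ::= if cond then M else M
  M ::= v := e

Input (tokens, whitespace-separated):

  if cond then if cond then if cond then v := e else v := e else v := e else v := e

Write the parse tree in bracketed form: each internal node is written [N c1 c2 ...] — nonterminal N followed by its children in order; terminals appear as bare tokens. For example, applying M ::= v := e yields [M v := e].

[S [M if cond then [M if cond then [M if cond then [M v := e] else [M v := e]] else [M v := e]] else [M v := e]]]

S
M
if cond then M else M
if cond then if cond then M else M else M
if cond then if cond then if cond then M else M else M else M
if cond then if cond then if cond then v := e else M else M else M
if cond then if cond then if cond then v := e else v := e else M else M
if cond then if cond then if cond then v := e else v := e else v := e else M
if cond then if cond then if cond then v := e else v := e else v := e else v := e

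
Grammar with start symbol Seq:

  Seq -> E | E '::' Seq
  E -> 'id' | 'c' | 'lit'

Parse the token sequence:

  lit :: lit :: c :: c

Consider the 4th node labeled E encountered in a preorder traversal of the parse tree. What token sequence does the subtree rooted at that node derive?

[Seq [E lit] :: [Seq [E lit] :: [Seq [E c] :: [Seq [E c]]]]]

c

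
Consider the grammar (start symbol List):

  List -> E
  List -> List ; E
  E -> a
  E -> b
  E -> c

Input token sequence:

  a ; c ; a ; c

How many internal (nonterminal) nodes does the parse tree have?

8

[List [List [List [List [E a]] ; [E c]] ; [E a]] ; [E c]]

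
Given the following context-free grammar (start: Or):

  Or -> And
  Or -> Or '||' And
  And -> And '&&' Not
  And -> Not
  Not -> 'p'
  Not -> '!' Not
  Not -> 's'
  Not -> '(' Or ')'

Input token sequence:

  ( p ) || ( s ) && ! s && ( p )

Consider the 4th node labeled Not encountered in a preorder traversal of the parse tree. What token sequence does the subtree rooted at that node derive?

s

[Or [Or [And [Not ( [Or [And [Not p]]] )]]] || [And [And [And [Not ( [Or [And [Not s]]] )]] && [Not ! [Not s]]] && [Not ( [Or [And [Not p]]] )]]]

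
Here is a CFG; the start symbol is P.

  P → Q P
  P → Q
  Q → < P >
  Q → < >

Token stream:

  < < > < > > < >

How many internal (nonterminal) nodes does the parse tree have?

[P [Q < [P [Q < >] [P [Q < >]]] >] [P [Q < >]]]

8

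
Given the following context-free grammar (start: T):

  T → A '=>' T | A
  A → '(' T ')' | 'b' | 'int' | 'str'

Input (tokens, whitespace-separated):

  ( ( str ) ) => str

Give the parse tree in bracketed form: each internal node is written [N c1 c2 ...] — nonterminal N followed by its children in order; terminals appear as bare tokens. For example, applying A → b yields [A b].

[T [A ( [T [A ( [T [A str]] )]] )] => [T [A str]]]

T
A => T
( T ) => T
( A ) => T
( ( T ) ) => T
( ( A ) ) => T
( ( str ) ) => T
( ( str ) ) => A
( ( str ) ) => str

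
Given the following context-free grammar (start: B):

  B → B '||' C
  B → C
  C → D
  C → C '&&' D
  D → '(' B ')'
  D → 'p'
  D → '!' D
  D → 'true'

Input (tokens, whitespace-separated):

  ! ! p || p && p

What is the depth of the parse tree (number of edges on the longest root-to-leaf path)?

6

[B [B [C [D ! [D ! [D p]]]]] || [C [C [D p]] && [D p]]]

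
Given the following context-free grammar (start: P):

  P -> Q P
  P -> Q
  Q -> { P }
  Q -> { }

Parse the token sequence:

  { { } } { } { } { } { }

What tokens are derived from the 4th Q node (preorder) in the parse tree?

{ }

[P [Q { [P [Q { }]] }] [P [Q { }] [P [Q { }] [P [Q { }] [P [Q { }]]]]]]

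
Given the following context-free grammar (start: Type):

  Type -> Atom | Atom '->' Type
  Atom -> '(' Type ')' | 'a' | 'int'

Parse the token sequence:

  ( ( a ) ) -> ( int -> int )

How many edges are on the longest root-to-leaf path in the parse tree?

[Type [Atom ( [Type [Atom ( [Type [Atom a]] )]] )] -> [Type [Atom ( [Type [Atom int] -> [Type [Atom int]]] )]]]

6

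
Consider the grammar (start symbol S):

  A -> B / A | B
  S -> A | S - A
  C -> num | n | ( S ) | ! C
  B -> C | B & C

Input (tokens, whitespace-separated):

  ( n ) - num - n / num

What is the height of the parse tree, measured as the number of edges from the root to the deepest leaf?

10

[S [S [S [A [B [C ( [S [A [B [C n]]]] )]]]] - [A [B [C num]]]] - [A [B [C n]] / [A [B [C num]]]]]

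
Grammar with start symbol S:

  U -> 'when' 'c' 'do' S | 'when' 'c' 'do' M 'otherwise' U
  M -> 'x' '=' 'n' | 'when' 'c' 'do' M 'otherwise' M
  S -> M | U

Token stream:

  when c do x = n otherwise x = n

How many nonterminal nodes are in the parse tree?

[S [M when c do [M x = n] otherwise [M x = n]]]

4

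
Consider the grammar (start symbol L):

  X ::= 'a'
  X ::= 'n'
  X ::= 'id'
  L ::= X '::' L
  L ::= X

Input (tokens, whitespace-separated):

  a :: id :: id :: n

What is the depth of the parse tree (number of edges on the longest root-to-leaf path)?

[L [X a] :: [L [X id] :: [L [X id] :: [L [X n]]]]]

5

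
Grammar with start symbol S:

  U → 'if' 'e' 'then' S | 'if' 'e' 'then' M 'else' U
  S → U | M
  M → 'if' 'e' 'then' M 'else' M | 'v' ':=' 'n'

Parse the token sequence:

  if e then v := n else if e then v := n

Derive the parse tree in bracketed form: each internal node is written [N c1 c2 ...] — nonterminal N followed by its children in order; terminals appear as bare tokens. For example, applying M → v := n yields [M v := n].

S
U
if e then M else U
if e then v := n else U
if e then v := n else if e then S
if e then v := n else if e then M
if e then v := n else if e then v := n

[S [U if e then [M v := n] else [U if e then [S [M v := n]]]]]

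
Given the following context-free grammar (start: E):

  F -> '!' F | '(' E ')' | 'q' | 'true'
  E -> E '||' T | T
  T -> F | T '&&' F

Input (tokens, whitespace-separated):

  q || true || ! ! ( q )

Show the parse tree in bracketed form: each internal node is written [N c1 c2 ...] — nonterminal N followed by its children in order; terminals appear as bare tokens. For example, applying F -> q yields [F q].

[E [E [E [T [F q]]] || [T [F true]]] || [T [F ! [F ! [F ( [E [T [F q]]] )]]]]]

E
E || T
E || T || T
T || T || T
F || T || T
q || T || T
q || F || T
q || true || T
q || true || F
q || true || ! F
q || true || ! ! F
q || true || ! ! ( E )
q || true || ! ! ( T )
q || true || ! ! ( F )
q || true || ! ! ( q )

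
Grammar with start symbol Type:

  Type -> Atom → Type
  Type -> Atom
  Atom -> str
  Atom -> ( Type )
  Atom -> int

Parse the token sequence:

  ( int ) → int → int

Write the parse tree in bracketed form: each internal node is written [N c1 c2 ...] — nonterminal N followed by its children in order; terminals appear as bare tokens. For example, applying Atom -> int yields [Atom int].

Type
Atom → Type
( Type ) → Type
( Atom ) → Type
( int ) → Type
( int ) → Atom → Type
( int ) → int → Type
( int ) → int → Atom
( int ) → int → int

[Type [Atom ( [Type [Atom int]] )] → [Type [Atom int] → [Type [Atom int]]]]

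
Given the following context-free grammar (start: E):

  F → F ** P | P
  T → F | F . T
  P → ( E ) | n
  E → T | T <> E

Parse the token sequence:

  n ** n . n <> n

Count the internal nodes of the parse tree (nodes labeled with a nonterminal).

[E [T [F [F [P n]] ** [P n]] . [T [F [P n]]]] <> [E [T [F [P n]]]]]

13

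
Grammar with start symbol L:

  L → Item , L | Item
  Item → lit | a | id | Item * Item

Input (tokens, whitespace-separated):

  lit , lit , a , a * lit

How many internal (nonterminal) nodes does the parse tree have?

10

[L [Item lit] , [L [Item lit] , [L [Item a] , [L [Item [Item a] * [Item lit]]]]]]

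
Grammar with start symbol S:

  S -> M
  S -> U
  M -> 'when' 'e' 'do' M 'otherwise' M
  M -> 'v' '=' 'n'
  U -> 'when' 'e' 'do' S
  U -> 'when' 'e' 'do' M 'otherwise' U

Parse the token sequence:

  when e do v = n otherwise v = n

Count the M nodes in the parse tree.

[S [M when e do [M v = n] otherwise [M v = n]]]

3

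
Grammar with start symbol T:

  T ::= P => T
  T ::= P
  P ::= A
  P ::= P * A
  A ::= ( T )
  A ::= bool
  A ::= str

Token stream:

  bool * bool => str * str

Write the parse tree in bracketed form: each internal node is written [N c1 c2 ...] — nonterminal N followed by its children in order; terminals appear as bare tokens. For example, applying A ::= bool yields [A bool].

T
P => T
P * A => T
A * A => T
bool * A => T
bool * bool => T
bool * bool => P
bool * bool => P * A
bool * bool => A * A
bool * bool => str * A
bool * bool => str * str

[T [P [P [A bool]] * [A bool]] => [T [P [P [A str]] * [A str]]]]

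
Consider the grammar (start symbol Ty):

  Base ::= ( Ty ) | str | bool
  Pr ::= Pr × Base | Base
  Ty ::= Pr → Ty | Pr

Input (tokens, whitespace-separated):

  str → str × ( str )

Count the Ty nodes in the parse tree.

3

[Ty [Pr [Base str]] → [Ty [Pr [Pr [Base str]] × [Base ( [Ty [Pr [Base str]]] )]]]]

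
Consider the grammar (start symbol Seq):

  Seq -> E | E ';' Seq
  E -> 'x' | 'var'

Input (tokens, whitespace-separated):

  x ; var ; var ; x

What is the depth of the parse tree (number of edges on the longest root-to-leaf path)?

[Seq [E x] ; [Seq [E var] ; [Seq [E var] ; [Seq [E x]]]]]

5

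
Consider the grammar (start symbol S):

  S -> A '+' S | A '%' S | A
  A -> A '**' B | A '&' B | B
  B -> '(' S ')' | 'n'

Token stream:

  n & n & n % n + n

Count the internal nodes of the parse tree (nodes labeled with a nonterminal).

[S [A [A [A [B n]] & [B n]] & [B n]] % [S [A [B n]] + [S [A [B n]]]]]

13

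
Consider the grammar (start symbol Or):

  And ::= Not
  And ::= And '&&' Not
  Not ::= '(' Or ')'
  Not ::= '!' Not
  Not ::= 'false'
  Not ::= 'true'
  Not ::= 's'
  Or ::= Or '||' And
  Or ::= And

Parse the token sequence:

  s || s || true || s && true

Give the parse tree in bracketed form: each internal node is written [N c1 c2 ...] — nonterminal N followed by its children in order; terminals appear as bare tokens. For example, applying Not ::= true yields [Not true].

Or
Or || And
Or || And || And
Or || And || And || And
And || And || And || And
Not || And || And || And
s || And || And || And
s || Not || And || And
s || s || And || And
s || s || Not || And
s || s || true || And
s || s || true || And && Not
s || s || true || Not && Not
s || s || true || s && Not
s || s || true || s && true

[Or [Or [Or [Or [And [Not s]]] || [And [Not s]]] || [And [Not true]]] || [And [And [Not s]] && [Not true]]]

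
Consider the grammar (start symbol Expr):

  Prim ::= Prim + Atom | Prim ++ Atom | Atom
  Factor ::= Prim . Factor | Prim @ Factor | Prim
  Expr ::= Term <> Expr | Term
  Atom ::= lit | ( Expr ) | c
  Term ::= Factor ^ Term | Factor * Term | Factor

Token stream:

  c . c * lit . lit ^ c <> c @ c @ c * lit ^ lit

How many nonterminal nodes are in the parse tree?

38

[Expr [Term [Factor [Prim [Atom c]] . [Factor [Prim [Atom c]]]] * [Term [Factor [Prim [Atom lit]] . [Factor [Prim [Atom lit]]]] ^ [Term [Factor [Prim [Atom c]]]]]] <> [Expr [Term [Factor [Prim [Atom c]] @ [Factor [Prim [Atom c]] @ [Factor [Prim [Atom c]]]]] * [Term [Factor [Prim [Atom lit]]] ^ [Term [Factor [Prim [Atom lit]]]]]]]]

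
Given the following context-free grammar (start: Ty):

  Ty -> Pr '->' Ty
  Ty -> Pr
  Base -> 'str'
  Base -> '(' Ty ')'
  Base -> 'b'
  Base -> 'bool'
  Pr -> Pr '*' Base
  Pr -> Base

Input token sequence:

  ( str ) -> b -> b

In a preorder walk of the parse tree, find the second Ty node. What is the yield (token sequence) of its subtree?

str

[Ty [Pr [Base ( [Ty [Pr [Base str]]] )]] -> [Ty [Pr [Base b]] -> [Ty [Pr [Base b]]]]]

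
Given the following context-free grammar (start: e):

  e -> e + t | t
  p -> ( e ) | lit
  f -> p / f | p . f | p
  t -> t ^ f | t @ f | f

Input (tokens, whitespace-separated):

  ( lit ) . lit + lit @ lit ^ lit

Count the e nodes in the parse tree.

[e [e [t [f [p ( [e [t [f [p lit]]]] )] . [f [p lit]]]]] + [t [t [t [f [p lit]]] @ [f [p lit]]] ^ [f [p lit]]]]

3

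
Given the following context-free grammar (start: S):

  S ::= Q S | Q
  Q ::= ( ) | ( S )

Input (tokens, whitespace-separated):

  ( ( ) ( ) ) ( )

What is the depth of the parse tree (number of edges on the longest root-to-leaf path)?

5

[S [Q ( [S [Q ( )] [S [Q ( )]]] )] [S [Q ( )]]]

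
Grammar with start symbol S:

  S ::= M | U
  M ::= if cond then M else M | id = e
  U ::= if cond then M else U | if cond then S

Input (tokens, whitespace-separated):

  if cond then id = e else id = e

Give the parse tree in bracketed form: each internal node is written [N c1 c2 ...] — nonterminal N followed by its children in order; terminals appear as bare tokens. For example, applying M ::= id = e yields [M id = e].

S
M
if cond then M else M
if cond then id = e else M
if cond then id = e else id = e

[S [M if cond then [M id = e] else [M id = e]]]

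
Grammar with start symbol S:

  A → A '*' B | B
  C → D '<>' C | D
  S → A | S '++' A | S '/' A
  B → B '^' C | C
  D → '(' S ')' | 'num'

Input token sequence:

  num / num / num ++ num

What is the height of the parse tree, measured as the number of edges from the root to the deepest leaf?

[S [S [S [S [A [B [C [D num]]]]] / [A [B [C [D num]]]]] / [A [B [C [D num]]]]] ++ [A [B [C [D num]]]]]

8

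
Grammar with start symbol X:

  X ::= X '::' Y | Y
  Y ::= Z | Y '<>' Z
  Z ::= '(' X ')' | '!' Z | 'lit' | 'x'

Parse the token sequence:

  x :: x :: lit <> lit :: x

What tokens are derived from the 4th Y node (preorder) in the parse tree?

[X [X [X [X [Y [Z x]]] :: [Y [Z x]]] :: [Y [Y [Z lit]] <> [Z lit]]] :: [Y [Z x]]]

lit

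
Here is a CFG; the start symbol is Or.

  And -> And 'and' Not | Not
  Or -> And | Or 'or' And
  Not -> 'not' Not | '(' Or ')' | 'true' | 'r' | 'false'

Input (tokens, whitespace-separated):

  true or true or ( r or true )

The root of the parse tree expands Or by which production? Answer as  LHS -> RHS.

[Or [Or [Or [And [Not true]]] or [And [Not true]]] or [And [Not ( [Or [Or [And [Not r]]] or [And [Not true]]] )]]]

Or -> Or 'or' And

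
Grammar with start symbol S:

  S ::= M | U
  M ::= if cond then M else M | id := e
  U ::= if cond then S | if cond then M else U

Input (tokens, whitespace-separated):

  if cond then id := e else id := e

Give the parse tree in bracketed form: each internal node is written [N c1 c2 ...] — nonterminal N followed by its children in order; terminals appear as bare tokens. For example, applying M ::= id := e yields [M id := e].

S
M
if cond then M else M
if cond then id := e else M
if cond then id := e else id := e

[S [M if cond then [M id := e] else [M id := e]]]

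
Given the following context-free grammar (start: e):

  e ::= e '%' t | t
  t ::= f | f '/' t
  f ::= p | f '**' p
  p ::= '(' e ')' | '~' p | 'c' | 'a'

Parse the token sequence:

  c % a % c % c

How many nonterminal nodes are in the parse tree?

16

[e [e [e [e [t [f [p c]]]] % [t [f [p a]]]] % [t [f [p c]]]] % [t [f [p c]]]]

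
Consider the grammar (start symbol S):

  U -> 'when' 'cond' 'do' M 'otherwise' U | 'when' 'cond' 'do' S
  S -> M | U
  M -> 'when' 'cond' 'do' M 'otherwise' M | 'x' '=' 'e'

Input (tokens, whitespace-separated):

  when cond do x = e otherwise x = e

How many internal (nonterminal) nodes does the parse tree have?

4

[S [M when cond do [M x = e] otherwise [M x = e]]]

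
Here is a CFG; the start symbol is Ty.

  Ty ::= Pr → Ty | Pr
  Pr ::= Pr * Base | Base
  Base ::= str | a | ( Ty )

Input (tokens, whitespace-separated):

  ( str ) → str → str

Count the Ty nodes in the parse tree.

[Ty [Pr [Base ( [Ty [Pr [Base str]]] )]] → [Ty [Pr [Base str]] → [Ty [Pr [Base str]]]]]

4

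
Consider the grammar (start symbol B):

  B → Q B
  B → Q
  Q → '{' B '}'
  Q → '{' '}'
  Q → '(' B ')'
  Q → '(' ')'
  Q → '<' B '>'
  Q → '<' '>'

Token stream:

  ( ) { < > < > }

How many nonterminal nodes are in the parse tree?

[B [Q ( )] [B [Q { [B [Q < >] [B [Q < >]]] }]]]

8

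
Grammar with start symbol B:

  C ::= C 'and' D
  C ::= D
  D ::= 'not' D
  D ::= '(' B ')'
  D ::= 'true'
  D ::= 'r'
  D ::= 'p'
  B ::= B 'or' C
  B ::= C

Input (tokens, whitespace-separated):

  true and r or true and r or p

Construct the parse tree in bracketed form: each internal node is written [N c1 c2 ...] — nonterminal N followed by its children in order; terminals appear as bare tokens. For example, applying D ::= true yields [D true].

[B [B [B [C [C [D true]] and [D r]]] or [C [C [D true]] and [D r]]] or [C [D p]]]

B
B or C
B or C or C
C or C or C
C and D or C or C
D and D or C or C
true and D or C or C
true and r or C or C
true and r or C and D or C
true and r or D and D or C
true and r or true and D or C
true and r or true and r or C
true and r or true and r or D
true and r or true and r or p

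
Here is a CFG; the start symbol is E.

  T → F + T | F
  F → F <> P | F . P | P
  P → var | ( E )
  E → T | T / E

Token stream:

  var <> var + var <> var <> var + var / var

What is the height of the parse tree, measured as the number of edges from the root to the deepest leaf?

[E [T [F [F [P var]] <> [P var]] + [T [F [F [F [P var]] <> [P var]] <> [P var]] + [T [F [P var]]]]] / [E [T [F [P var]]]]]

7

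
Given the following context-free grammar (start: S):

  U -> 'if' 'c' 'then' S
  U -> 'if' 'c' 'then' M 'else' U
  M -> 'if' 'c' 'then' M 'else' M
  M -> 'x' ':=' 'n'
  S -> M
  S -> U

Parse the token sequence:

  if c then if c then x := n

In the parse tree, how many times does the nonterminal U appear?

2

[S [U if c then [S [U if c then [S [M x := n]]]]]]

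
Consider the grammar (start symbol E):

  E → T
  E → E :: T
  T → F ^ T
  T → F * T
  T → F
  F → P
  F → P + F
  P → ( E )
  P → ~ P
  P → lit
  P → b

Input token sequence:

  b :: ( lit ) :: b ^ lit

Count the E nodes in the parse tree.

[E [E [E [T [F [P b]]]] :: [T [F [P ( [E [T [F [P lit]]]] )]]]] :: [T [F [P b]] ^ [T [F [P lit]]]]]

4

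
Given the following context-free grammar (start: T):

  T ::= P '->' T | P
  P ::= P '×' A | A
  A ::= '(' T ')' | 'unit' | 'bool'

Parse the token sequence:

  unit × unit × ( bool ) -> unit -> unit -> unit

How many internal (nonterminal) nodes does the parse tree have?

19

[T [P [P [P [A unit]] × [A unit]] × [A ( [T [P [A bool]]] )]] -> [T [P [A unit]] -> [T [P [A unit]] -> [T [P [A unit]]]]]]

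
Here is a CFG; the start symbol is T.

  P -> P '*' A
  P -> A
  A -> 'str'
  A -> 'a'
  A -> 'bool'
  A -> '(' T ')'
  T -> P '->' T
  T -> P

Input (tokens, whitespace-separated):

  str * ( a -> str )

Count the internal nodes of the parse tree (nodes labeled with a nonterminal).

11

[T [P [P [A str]] * [A ( [T [P [A a]] -> [T [P [A str]]]] )]]]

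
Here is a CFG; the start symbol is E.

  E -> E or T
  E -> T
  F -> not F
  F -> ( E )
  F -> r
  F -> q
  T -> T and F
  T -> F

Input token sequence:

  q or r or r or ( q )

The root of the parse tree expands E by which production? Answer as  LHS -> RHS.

[E [E [E [E [T [F q]]] or [T [F r]]] or [T [F r]]] or [T [F ( [E [T [F q]]] )]]]

E -> E or T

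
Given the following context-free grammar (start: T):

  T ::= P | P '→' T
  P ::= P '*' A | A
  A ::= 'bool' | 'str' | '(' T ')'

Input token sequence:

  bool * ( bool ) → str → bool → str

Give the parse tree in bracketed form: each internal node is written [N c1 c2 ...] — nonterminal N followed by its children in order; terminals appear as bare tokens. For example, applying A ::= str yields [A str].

[T [P [P [A bool]] * [A ( [T [P [A bool]]] )]] → [T [P [A str]] → [T [P [A bool]] → [T [P [A str]]]]]]

T
P → T
P * A → T
A * A → T
bool * A → T
bool * ( T ) → T
bool * ( P ) → T
bool * ( A ) → T
bool * ( bool ) → T
bool * ( bool ) → P → T
bool * ( bool ) → A → T
bool * ( bool ) → str → T
bool * ( bool ) → str → P → T
bool * ( bool ) → str → A → T
bool * ( bool ) → str → bool → T
bool * ( bool ) → str → bool → P
bool * ( bool ) → str → bool → A
bool * ( bool ) → str → bool → str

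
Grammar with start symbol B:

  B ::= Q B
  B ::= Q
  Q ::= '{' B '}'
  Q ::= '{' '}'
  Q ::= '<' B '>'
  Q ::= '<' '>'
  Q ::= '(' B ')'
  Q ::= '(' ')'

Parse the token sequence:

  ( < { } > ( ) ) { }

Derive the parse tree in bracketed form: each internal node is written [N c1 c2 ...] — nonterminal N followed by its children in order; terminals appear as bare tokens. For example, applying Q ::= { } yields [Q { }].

[B [Q ( [B [Q < [B [Q { }]] >] [B [Q ( )]]] )] [B [Q { }]]]

B
Q B
( B ) B
( Q B ) B
( < B > B ) B
( < Q > B ) B
( < { } > B ) B
( < { } > Q ) B
( < { } > ( ) ) B
( < { } > ( ) ) Q
( < { } > ( ) ) { }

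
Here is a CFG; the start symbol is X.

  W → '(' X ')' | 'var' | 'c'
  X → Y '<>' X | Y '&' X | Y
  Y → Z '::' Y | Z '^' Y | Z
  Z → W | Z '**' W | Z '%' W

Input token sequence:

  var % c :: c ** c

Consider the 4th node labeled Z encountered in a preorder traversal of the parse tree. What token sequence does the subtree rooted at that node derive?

[X [Y [Z [Z [W var]] % [W c]] :: [Y [Z [Z [W c]] ** [W c]]]]]

c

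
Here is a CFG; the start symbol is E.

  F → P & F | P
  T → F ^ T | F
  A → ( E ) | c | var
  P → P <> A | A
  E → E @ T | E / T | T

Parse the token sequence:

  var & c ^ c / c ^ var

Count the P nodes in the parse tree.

5

[E [E [T [F [P [A var]] & [F [P [A c]]]] ^ [T [F [P [A c]]]]]] / [T [F [P [A c]]] ^ [T [F [P [A var]]]]]]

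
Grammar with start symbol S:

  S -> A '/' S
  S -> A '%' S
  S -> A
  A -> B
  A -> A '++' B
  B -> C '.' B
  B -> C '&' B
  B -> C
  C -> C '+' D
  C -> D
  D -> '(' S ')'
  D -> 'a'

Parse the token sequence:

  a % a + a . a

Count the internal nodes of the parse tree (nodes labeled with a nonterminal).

15

[S [A [B [C [D a]]]] % [S [A [B [C [C [D a]] + [D a]] . [B [C [D a]]]]]]]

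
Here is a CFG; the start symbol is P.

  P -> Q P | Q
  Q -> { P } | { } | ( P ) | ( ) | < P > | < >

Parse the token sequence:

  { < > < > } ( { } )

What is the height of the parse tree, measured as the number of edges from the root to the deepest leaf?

5

[P [Q { [P [Q < >] [P [Q < >]]] }] [P [Q ( [P [Q { }]] )]]]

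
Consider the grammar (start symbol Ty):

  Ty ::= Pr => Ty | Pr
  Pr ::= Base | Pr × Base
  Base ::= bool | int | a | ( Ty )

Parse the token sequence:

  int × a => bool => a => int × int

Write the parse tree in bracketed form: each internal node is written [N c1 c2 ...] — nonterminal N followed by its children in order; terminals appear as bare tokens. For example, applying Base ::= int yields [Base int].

[Ty [Pr [Pr [Base int]] × [Base a]] => [Ty [Pr [Base bool]] => [Ty [Pr [Base a]] => [Ty [Pr [Pr [Base int]] × [Base int]]]]]]

Ty
Pr => Ty
Pr × Base => Ty
Base × Base => Ty
int × Base => Ty
int × a => Ty
int × a => Pr => Ty
int × a => Base => Ty
int × a => bool => Ty
int × a => bool => Pr => Ty
int × a => bool => Base => Ty
int × a => bool => a => Ty
int × a => bool => a => Pr
int × a => bool => a => Pr × Base
int × a => bool => a => Base × Base
int × a => bool => a => int × Base
int × a => bool => a => int × int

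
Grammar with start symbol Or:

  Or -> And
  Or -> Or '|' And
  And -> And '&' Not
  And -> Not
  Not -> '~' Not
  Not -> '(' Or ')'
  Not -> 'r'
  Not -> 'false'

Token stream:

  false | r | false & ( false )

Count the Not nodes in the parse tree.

[Or [Or [Or [And [Not false]]] | [And [Not r]]] | [And [And [Not false]] & [Not ( [Or [And [Not false]]] )]]]

5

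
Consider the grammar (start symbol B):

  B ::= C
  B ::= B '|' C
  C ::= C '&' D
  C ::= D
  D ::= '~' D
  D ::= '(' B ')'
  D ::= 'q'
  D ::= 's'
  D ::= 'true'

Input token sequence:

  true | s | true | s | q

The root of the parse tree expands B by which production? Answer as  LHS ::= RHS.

[B [B [B [B [B [C [D true]]] | [C [D s]]] | [C [D true]]] | [C [D s]]] | [C [D q]]]

B ::= B '|' C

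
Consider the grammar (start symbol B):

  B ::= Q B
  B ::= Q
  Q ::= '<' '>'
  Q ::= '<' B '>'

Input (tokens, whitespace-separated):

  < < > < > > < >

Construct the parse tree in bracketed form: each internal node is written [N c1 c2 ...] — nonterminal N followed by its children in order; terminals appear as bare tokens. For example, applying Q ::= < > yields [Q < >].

B
Q B
< B > B
< Q B > B
< < > B > B
< < > Q > B
< < > < > > B
< < > < > > Q
< < > < > > < >

[B [Q < [B [Q < >] [B [Q < >]]] >] [B [Q < >]]]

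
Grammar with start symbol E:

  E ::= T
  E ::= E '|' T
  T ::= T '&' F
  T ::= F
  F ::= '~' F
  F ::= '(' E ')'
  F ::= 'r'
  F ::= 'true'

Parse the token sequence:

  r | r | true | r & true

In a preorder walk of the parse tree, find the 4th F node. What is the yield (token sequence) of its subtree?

[E [E [E [E [T [F r]]] | [T [F r]]] | [T [F true]]] | [T [T [F r]] & [F true]]]

r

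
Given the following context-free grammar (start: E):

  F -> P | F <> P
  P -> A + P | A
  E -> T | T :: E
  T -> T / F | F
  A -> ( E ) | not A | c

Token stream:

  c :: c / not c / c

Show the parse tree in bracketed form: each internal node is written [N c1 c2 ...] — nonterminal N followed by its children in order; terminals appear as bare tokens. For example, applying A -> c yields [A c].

E
T :: E
F :: E
P :: E
A :: E
c :: E
c :: T
c :: T / F
c :: T / F / F
c :: F / F / F
c :: P / F / F
c :: A / F / F
c :: c / F / F
c :: c / P / F
c :: c / A / F
c :: c / not A / F
c :: c / not c / F
c :: c / not c / P
c :: c / not c / A
c :: c / not c / c

[E [T [F [P [A c]]]] :: [E [T [T [T [F [P [A c]]]] / [F [P [A not [A c]]]]] / [F [P [A c]]]]]]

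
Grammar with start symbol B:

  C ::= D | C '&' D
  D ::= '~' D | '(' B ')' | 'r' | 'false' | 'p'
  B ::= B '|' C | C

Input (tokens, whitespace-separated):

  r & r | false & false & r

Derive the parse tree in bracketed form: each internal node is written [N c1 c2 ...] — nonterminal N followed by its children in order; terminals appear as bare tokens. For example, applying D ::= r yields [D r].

[B [B [C [C [D r]] & [D r]]] | [C [C [C [D false]] & [D false]] & [D r]]]

B
B | C
C | C
C & D | C
D & D | C
r & D | C
r & r | C
r & r | C & D
r & r | C & D & D
r & r | D & D & D
r & r | false & D & D
r & r | false & false & D
r & r | false & false & r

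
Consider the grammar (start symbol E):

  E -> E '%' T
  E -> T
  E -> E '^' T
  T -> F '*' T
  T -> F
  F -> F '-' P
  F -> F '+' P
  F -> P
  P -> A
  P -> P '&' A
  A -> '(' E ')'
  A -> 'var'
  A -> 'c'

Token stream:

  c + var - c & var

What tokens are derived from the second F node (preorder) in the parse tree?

[E [T [F [F [F [P [A c]]] + [P [A var]]] - [P [P [A c]] & [A var]]]]]

c + var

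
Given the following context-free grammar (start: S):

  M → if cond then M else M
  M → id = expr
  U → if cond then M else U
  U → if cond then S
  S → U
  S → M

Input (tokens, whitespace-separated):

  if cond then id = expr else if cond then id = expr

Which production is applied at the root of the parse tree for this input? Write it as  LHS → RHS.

[S [U if cond then [M id = expr] else [U if cond then [S [M id = expr]]]]]

S → U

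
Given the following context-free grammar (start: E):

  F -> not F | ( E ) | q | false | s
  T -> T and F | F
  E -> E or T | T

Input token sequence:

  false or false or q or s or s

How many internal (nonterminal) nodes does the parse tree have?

15

[E [E [E [E [E [T [F false]]] or [T [F false]]] or [T [F q]]] or [T [F s]]] or [T [F s]]]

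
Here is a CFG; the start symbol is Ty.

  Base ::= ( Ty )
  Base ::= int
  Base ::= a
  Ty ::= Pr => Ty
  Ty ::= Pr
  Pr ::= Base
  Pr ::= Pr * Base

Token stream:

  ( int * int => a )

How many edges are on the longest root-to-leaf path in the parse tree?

[Ty [Pr [Base ( [Ty [Pr [Pr [Base int]] * [Base int]] => [Ty [Pr [Base a]]]] )]]]

7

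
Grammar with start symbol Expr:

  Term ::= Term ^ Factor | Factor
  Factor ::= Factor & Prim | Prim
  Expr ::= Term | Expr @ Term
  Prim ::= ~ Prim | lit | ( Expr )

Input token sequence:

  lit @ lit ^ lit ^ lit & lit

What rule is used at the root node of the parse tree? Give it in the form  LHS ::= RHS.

[Expr [Expr [Term [Factor [Prim lit]]]] @ [Term [Term [Term [Factor [Prim lit]]] ^ [Factor [Prim lit]]] ^ [Factor [Factor [Prim lit]] & [Prim lit]]]]

Expr ::= Expr @ Term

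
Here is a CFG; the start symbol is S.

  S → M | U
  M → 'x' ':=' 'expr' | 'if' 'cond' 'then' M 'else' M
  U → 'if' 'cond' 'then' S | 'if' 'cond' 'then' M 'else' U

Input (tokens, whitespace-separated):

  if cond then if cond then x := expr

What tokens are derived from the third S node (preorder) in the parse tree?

x := expr

[S [U if cond then [S [U if cond then [S [M x := expr]]]]]]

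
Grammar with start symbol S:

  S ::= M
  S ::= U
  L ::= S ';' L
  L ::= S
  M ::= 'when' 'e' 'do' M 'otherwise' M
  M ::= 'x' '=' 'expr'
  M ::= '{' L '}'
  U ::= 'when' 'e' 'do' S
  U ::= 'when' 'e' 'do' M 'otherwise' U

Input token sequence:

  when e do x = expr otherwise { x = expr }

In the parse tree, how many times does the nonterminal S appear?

2

[S [M when e do [M x = expr] otherwise [M { [L [S [M x = expr]]] }]]]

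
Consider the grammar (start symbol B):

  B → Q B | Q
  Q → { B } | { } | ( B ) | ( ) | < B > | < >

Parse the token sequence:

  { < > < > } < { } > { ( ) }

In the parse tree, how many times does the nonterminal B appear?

[B [Q { [B [Q < >] [B [Q < >]]] }] [B [Q < [B [Q { }]] >] [B [Q { [B [Q ( )]] }]]]]

7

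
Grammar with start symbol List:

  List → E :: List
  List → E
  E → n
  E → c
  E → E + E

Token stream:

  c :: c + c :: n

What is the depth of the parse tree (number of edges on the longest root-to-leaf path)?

4

[List [E c] :: [List [E [E c] + [E c]] :: [List [E n]]]]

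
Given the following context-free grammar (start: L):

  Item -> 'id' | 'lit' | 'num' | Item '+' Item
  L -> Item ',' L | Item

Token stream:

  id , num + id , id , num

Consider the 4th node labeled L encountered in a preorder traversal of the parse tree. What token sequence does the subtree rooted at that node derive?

num

[L [Item id] , [L [Item [Item num] + [Item id]] , [L [Item id] , [L [Item num]]]]]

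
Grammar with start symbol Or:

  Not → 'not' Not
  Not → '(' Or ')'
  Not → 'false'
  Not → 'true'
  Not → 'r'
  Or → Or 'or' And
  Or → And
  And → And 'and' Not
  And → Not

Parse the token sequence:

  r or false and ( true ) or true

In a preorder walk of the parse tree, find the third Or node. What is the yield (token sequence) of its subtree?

[Or [Or [Or [And [Not r]]] or [And [And [Not false]] and [Not ( [Or [And [Not true]]] )]]] or [And [Not true]]]

r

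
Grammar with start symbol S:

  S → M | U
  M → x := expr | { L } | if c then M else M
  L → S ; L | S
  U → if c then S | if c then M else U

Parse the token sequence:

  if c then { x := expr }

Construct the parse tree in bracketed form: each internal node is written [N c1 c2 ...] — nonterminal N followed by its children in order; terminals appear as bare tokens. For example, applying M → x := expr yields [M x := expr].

S
U
if c then S
if c then M
if c then { L }
if c then { S }
if c then { M }
if c then { x := expr }

[S [U if c then [S [M { [L [S [M x := expr]]] }]]]]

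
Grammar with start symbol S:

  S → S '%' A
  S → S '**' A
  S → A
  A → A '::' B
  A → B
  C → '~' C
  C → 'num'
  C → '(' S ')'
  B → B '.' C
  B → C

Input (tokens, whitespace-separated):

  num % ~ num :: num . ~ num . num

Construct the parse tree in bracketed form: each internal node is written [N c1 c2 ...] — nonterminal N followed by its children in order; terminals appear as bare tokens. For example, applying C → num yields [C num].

[S [S [A [B [C num]]]] % [A [A [B [C ~ [C num]]]] :: [B [B [B [C num]] . [C ~ [C num]]] . [C num]]]]

S
S % A
A % A
B % A
C % A
num % A
num % A :: B
num % B :: B
num % C :: B
num % ~ C :: B
num % ~ num :: B
num % ~ num :: B . C
num % ~ num :: B . C . C
num % ~ num :: C . C . C
num % ~ num :: num . C . C
num % ~ num :: num . ~ C . C
num % ~ num :: num . ~ num . C
num % ~ num :: num . ~ num . num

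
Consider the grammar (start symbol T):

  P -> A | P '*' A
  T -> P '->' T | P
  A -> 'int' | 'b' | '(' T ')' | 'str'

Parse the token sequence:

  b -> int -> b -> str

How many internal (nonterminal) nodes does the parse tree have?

[T [P [A b]] -> [T [P [A int]] -> [T [P [A b]] -> [T [P [A str]]]]]]

12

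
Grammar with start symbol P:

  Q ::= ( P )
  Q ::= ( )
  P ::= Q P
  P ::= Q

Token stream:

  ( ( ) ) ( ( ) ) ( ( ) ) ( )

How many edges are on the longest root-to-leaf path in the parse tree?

[P [Q ( [P [Q ( )]] )] [P [Q ( [P [Q ( )]] )] [P [Q ( [P [Q ( )]] )] [P [Q ( )]]]]]

6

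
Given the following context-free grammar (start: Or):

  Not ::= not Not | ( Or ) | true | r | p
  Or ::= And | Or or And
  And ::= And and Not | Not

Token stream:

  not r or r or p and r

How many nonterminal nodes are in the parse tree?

[Or [Or [Or [And [Not not [Not r]]]] or [And [Not r]]] or [And [And [Not p]] and [Not r]]]

12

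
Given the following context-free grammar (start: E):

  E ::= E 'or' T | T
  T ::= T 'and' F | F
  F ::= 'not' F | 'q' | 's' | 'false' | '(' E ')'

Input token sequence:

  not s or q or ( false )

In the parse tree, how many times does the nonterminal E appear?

4

[E [E [E [T [F not [F s]]]] or [T [F q]]] or [T [F ( [E [T [F false]]] )]]]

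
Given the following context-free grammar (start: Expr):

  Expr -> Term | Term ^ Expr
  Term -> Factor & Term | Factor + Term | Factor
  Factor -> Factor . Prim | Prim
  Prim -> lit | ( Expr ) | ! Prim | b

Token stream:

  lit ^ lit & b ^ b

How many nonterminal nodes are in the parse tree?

[Expr [Term [Factor [Prim lit]]] ^ [Expr [Term [Factor [Prim lit]] & [Term [Factor [Prim b]]]] ^ [Expr [Term [Factor [Prim b]]]]]]

15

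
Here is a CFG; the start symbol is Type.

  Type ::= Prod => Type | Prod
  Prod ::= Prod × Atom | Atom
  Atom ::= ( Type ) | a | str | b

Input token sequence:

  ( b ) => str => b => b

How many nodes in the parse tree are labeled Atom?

[Type [Prod [Atom ( [Type [Prod [Atom b]]] )]] => [Type [Prod [Atom str]] => [Type [Prod [Atom b]] => [Type [Prod [Atom b]]]]]]

5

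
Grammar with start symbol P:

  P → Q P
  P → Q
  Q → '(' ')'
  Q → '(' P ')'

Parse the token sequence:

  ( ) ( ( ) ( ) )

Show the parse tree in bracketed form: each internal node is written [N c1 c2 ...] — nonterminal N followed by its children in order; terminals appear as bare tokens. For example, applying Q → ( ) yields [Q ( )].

[P [Q ( )] [P [Q ( [P [Q ( )] [P [Q ( )]]] )]]]

P
Q P
( ) P
( ) Q
( ) ( P )
( ) ( Q P )
( ) ( ( ) P )
( ) ( ( ) Q )
( ) ( ( ) ( ) )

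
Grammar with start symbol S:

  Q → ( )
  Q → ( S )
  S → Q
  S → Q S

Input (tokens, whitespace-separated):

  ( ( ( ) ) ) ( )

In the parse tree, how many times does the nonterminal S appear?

4

[S [Q ( [S [Q ( [S [Q ( )]] )]] )] [S [Q ( )]]]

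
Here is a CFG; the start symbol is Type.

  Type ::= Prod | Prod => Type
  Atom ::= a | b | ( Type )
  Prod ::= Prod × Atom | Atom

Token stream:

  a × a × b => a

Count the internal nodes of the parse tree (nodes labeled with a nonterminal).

10

[Type [Prod [Prod [Prod [Atom a]] × [Atom a]] × [Atom b]] => [Type [Prod [Atom a]]]]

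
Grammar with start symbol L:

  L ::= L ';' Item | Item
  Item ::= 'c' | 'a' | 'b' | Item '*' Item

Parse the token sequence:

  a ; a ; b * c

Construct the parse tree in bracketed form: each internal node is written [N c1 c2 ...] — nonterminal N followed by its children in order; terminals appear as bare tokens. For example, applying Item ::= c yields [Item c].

[L [L [L [Item a]] ; [Item a]] ; [Item [Item b] * [Item c]]]

L
L ; Item
L ; Item ; Item
Item ; Item ; Item
a ; Item ; Item
a ; a ; Item
a ; a ; Item * Item
a ; a ; b * Item
a ; a ; b * c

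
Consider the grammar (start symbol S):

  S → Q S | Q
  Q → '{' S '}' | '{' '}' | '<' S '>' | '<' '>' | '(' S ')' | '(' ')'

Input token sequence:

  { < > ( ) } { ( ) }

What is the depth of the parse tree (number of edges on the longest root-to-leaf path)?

5

[S [Q { [S [Q < >] [S [Q ( )]]] }] [S [Q { [S [Q ( )]] }]]]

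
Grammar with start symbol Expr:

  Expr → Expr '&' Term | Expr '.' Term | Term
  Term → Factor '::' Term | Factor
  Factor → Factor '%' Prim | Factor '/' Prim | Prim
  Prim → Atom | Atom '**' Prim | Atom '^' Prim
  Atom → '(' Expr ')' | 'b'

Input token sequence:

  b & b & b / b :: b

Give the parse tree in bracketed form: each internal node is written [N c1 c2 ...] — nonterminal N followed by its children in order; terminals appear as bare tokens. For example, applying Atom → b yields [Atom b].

Expr
Expr & Term
Expr & Term & Term
Term & Term & Term
Factor & Term & Term
Prim & Term & Term
Atom & Term & Term
b & Term & Term
b & Factor & Term
b & Prim & Term
b & Atom & Term
b & b & Term
b & b & Factor :: Term
b & b & Factor / Prim :: Term
b & b & Prim / Prim :: Term
b & b & Atom / Prim :: Term
b & b & b / Prim :: Term
b & b & b / Atom :: Term
b & b & b / b :: Term
b & b & b / b :: Factor
b & b & b / b :: Prim
b & b & b / b :: Atom
b & b & b / b :: b

[Expr [Expr [Expr [Term [Factor [Prim [Atom b]]]]] & [Term [Factor [Prim [Atom b]]]]] & [Term [Factor [Factor [Prim [Atom b]]] / [Prim [Atom b]]] :: [Term [Factor [Prim [Atom b]]]]]]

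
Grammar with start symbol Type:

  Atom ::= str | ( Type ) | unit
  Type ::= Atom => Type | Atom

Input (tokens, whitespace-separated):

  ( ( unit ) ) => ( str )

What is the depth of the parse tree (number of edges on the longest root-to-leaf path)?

[Type [Atom ( [Type [Atom ( [Type [Atom unit]] )]] )] => [Type [Atom ( [Type [Atom str]] )]]]

6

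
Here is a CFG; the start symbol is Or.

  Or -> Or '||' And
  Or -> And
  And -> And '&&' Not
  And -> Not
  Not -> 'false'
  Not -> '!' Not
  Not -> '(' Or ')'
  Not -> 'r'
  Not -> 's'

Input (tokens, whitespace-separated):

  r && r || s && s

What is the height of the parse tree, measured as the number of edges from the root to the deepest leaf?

[Or [Or [And [And [Not r]] && [Not r]]] || [And [And [Not s]] && [Not s]]]

5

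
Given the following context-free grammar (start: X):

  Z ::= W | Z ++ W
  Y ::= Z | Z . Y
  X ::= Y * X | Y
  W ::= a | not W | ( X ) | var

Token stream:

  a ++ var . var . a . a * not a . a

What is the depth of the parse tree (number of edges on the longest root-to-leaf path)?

7

[X [Y [Z [Z [W a]] ++ [W var]] . [Y [Z [W var]] . [Y [Z [W a]] . [Y [Z [W a]]]]]] * [X [Y [Z [W not [W a]]] . [Y [Z [W a]]]]]]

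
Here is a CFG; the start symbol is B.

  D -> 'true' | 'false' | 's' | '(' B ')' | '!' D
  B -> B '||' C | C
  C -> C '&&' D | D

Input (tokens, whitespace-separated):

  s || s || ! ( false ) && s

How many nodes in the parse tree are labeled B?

4

[B [B [B [C [D s]]] || [C [D s]]] || [C [C [D ! [D ( [B [C [D false]]] )]]] && [D s]]]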